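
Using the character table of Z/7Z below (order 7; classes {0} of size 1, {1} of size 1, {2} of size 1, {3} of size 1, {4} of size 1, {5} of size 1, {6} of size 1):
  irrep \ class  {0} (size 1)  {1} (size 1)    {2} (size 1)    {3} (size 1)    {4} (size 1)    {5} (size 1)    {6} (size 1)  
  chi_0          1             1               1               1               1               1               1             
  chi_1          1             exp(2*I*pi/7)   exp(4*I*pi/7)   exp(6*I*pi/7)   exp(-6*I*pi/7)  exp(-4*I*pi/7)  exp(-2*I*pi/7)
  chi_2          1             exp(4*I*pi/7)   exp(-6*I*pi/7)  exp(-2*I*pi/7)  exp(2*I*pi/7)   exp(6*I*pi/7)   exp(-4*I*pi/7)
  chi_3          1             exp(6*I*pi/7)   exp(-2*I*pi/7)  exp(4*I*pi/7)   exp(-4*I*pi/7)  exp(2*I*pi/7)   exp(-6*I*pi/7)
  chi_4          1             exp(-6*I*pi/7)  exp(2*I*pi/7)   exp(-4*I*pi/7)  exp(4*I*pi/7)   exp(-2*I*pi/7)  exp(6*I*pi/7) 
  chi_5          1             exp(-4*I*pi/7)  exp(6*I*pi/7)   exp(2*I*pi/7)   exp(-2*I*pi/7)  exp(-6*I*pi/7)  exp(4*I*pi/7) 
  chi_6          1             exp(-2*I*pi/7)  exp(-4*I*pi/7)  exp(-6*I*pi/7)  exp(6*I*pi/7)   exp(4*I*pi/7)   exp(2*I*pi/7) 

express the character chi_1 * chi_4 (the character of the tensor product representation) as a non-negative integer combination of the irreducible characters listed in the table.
chi_1 tensor chi_4 = chi_5 (all other irreducibles have multiplicity 0).

Proof sketch: The character of a tensor product is the pointwise product (chi_1 * chi_4)(C) = chi_1(C) * chi_4(C):
  {0}: (1)*(1), {1}: (exp(2*I*pi/7))*(exp(-6*I*pi/7)), {2}: (exp(4*I*pi/7))*(exp(2*I*pi/7)), {3}: (exp(6*I*pi/7))*(exp(-4*I*pi/7)), {4}: (exp(-6*I*pi/7))*(exp(4*I*pi/7)), {5}: (exp(-4*I*pi/7))*(exp(-2*I*pi/7)), {6}: (exp(-2*I*pi/7))*(exp(6*I*pi/7))
so (chi_1 * chi_4) takes values
  {0} -> 1, {1} -> exp(-4*I*pi/7), {2} -> exp(6*I*pi/7), {3} -> exp(2*I*pi/7), {4} -> exp(-2*I*pi/7), {5} -> exp(-6*I*pi/7), {6} -> exp(4*I*pi/7).
Now take the inner product of this character with each irreducible chi from the table, <chi_1*chi_4, chi> = (1/7) sum_C |C| (chi_1*chi_4)(C) conj(chi(C)):
  <chi_1*chi_4, chi_0> = (1/7)[1*(1)*conj(1) + 1*(exp(-4*I*pi/7))*conj(1) + 1*(exp(6*I*pi/7))*conj(1) + 1*(exp(2*I*pi/7))*conj(1) + 1*(exp(-2*I*pi/7))*conj(1) + 1*(exp(-6*I*pi/7))*conj(1) + 1*(exp(4*I*pi/7))*conj(1)]
      = (1/7)[(1) + (exp(-4*I*pi/7)) + (exp(6*I*pi/7)) + (exp(2*I*pi/7)) + (exp(-2*I*pi/7)) + (exp(-6*I*pi/7)) + (exp(4*I*pi/7))] = 0/7 = 0
  <chi_1*chi_4, chi_1> = (1/7)[1*(1)*conj(1) + 1*(exp(-4*I*pi/7))*conj(exp(2*I*pi/7)) + 1*(exp(6*I*pi/7))*conj(exp(4*I*pi/7)) + 1*(exp(2*I*pi/7))*conj(exp(6*I*pi/7)) + 1*(exp(-2*I*pi/7))*conj(exp(-6*I*pi/7)) + 1*(exp(-6*I*pi/7))*conj(exp(-4*I*pi/7)) + 1*(exp(4*I*pi/7))*conj(exp(-2*I*pi/7))]
      = (1/7)[(1) + (exp(-6*I*pi/7)) + (exp(2*I*pi/7)) + (exp(-4*I*pi/7)) + (exp(4*I*pi/7)) + (exp(-2*I*pi/7)) + (exp(6*I*pi/7))] = 0/7 = 0
  <chi_1*chi_4, chi_2> = (1/7)[1*(1)*conj(1) + 1*(exp(-4*I*pi/7))*conj(exp(4*I*pi/7)) + 1*(exp(6*I*pi/7))*conj(exp(-6*I*pi/7)) + 1*(exp(2*I*pi/7))*conj(exp(-2*I*pi/7)) + 1*(exp(-2*I*pi/7))*conj(exp(2*I*pi/7)) + 1*(exp(-6*I*pi/7))*conj(exp(6*I*pi/7)) + 1*(exp(4*I*pi/7))*conj(exp(-4*I*pi/7))]
      = (1/7)[(1) + (exp(6*I*pi/7)) + (exp(-2*I*pi/7)) + (exp(4*I*pi/7)) + (exp(-4*I*pi/7)) + (exp(2*I*pi/7)) + (exp(-6*I*pi/7))] = 0/7 = 0
  <chi_1*chi_4, chi_3> = (1/7)[1*(1)*conj(1) + 1*(exp(-4*I*pi/7))*conj(exp(6*I*pi/7)) + 1*(exp(6*I*pi/7))*conj(exp(-2*I*pi/7)) + 1*(exp(2*I*pi/7))*conj(exp(4*I*pi/7)) + 1*(exp(-2*I*pi/7))*conj(exp(-4*I*pi/7)) + 1*(exp(-6*I*pi/7))*conj(exp(2*I*pi/7)) + 1*(exp(4*I*pi/7))*conj(exp(-6*I*pi/7))]
      = (1/7)[(1) + (exp(4*I*pi/7)) + (exp(-6*I*pi/7)) + (exp(-2*I*pi/7)) + (exp(2*I*pi/7)) + (exp(6*I*pi/7)) + (exp(-4*I*pi/7))] = 0/7 = 0
  <chi_1*chi_4, chi_4> = (1/7)[1*(1)*conj(1) + 1*(exp(-4*I*pi/7))*conj(exp(-6*I*pi/7)) + 1*(exp(6*I*pi/7))*conj(exp(2*I*pi/7)) + 1*(exp(2*I*pi/7))*conj(exp(-4*I*pi/7)) + 1*(exp(-2*I*pi/7))*conj(exp(4*I*pi/7)) + 1*(exp(-6*I*pi/7))*conj(exp(-2*I*pi/7)) + 1*(exp(4*I*pi/7))*conj(exp(6*I*pi/7))]
      = (1/7)[(1) + (exp(2*I*pi/7)) + (exp(4*I*pi/7)) + (exp(6*I*pi/7)) + (exp(-6*I*pi/7)) + (exp(-4*I*pi/7)) + (exp(-2*I*pi/7))] = 0/7 = 0
  <chi_1*chi_4, chi_5> = (1/7)[1*(1)*conj(1) + 1*(exp(-4*I*pi/7))*conj(exp(-4*I*pi/7)) + 1*(exp(6*I*pi/7))*conj(exp(6*I*pi/7)) + 1*(exp(2*I*pi/7))*conj(exp(2*I*pi/7)) + 1*(exp(-2*I*pi/7))*conj(exp(-2*I*pi/7)) + 1*(exp(-6*I*pi/7))*conj(exp(-6*I*pi/7)) + 1*(exp(4*I*pi/7))*conj(exp(4*I*pi/7))]
      = (1/7)[(1) + (1) + (1) + (1) + (1) + (1) + (1)] = 7/7 = 1
  <chi_1*chi_4, chi_6> = (1/7)[1*(1)*conj(1) + 1*(exp(-4*I*pi/7))*conj(exp(-2*I*pi/7)) + 1*(exp(6*I*pi/7))*conj(exp(-4*I*pi/7)) + 1*(exp(2*I*pi/7))*conj(exp(-6*I*pi/7)) + 1*(exp(-2*I*pi/7))*conj(exp(6*I*pi/7)) + 1*(exp(-6*I*pi/7))*conj(exp(4*I*pi/7)) + 1*(exp(4*I*pi/7))*conj(exp(2*I*pi/7))]
      = (1/7)[(1) + (exp(-2*I*pi/7)) + (exp(-4*I*pi/7)) + (exp(-6*I*pi/7)) + (exp(6*I*pi/7)) + (exp(4*I*pi/7)) + (exp(2*I*pi/7))] = 0/7 = 0
(Exp terms are combined using exp(i*s)*conj(exp(i*t)) = exp(i*(s-t)), and sums of them are collapsed using the identity that for every m > 1 the m distinct m-th roots of unity sum to 0, e.g. 1 + exp(2*I*pi/3) + exp(-2*I*pi/3) = 0.)
Hence the multiplicities are chi_5: 1. Dimension check: dim(chi_1)*dim(chi_4) = 1*1 = 1 and sum (mult * dim) = 1*1 = 1.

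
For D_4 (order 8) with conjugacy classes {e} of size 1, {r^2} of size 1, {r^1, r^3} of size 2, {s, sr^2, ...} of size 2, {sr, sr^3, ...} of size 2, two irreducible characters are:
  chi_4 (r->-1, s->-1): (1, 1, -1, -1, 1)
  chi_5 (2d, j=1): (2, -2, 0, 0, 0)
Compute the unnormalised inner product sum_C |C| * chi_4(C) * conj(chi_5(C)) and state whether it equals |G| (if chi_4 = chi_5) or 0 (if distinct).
Sum = 0; so <chi_4, chi_5> = 0 (distinct irreducibles are orthogonal).

Reasoning: Compute term by term over conjugacy classes (|C| * chi_4(C) * conj(chi_5(C))):
  1*(1)*conj(2) + 1*(1)*conj(-2) + 2*(-1)*conj(0) + 2*(-1)*conj(0) + 2*(1)*conj(0)
  = (2) + (-2) + (0) + (0) + (0)
  = 0.
Dividing by |G| = 8 gives 0/8 = 0, matching the row-orthogonality relation <chi_4, chi_5> = [chi_4 = chi_5].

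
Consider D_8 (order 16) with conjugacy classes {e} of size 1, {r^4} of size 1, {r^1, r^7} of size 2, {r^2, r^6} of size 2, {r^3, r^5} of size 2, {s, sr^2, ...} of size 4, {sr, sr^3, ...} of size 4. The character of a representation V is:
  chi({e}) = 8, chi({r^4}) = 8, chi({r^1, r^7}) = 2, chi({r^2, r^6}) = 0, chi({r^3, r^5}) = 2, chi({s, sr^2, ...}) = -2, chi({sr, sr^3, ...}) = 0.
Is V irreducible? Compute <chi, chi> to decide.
Not irreducible (reducible): <chi, chi> = 10 > 1.

Justification: <chi, chi> = (1/|G|) sum_C |C| * |chi(C)|^2 = (1/16)[1*|8|^2 + 1*|8|^2 + 2*|2|^2 + 2*|0|^2 + 2*|2|^2 + 4*|-2|^2 + 4*|0|^2]
  = (1/16)[(64) + (64) + (8) + (0) + (8) + (16) + (0)] = 160/16 = 10.
A character is irreducible iff <chi, chi> = 1, so this representation is reducible.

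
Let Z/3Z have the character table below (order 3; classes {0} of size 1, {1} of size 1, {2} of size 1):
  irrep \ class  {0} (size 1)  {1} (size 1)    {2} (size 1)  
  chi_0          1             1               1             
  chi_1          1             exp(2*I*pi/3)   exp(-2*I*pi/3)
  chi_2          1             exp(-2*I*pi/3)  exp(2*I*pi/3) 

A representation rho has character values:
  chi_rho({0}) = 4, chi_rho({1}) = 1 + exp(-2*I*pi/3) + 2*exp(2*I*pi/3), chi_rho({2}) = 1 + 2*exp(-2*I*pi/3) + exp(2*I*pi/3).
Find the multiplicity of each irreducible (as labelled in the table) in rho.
Multiplicities: chi_0: 1, chi_1: 2, chi_2: 1.

Working: Use <chi_rho, chi> = (1/|G|) sum_C |C| * chi_rho(C) * conj(chi(C)) with |G| = 3 for each irreducible chi in the table:
  <chi_rho, chi_0> = (1/3)[1*(4)*conj(1) + 1*(1 + exp(-2*I*pi/3) + 2*exp(2*I*pi/3))*conj(1) + 1*(1 + 2*exp(-2*I*pi/3) + exp(2*I*pi/3))*conj(1)]
      = (1/3)[(4) + (1 + exp(-2*I*pi/3) + 2*exp(2*I*pi/3)) + (1 + 2*exp(-2*I*pi/3) + exp(2*I*pi/3))] = 3/3 = 1
  <chi_rho, chi_1> = (1/3)[1*(4)*conj(1) + 1*(1 + exp(-2*I*pi/3) + 2*exp(2*I*pi/3))*conj(exp(2*I*pi/3)) + 1*(1 + 2*exp(-2*I*pi/3) + exp(2*I*pi/3))*conj(exp(-2*I*pi/3))]
      = (1/3)[(4) + (1) + (1)] = 6/3 = 2
  <chi_rho, chi_2> = (1/3)[1*(4)*conj(1) + 1*(1 + exp(-2*I*pi/3) + 2*exp(2*I*pi/3))*conj(exp(-2*I*pi/3)) + 1*(1 + 2*exp(-2*I*pi/3) + exp(2*I*pi/3))*conj(exp(2*I*pi/3))]
      = (1/3)[(4) + (1 + 2*exp(-2*I*pi/3) + exp(2*I*pi/3)) + (1 + exp(-2*I*pi/3) + 2*exp(2*I*pi/3))] = 3/3 = 1
(Exp terms are combined using exp(i*s)*conj(exp(i*t)) = exp(i*(s-t)), and sums of them are collapsed using the identity that for every m > 1 the m distinct m-th roots of unity sum to 0, e.g. 1 + exp(2*I*pi/3) + exp(-2*I*pi/3) = 0.)
Dimension check: dim(rho) = sum (mult * dim) = 1*1 + 2*1 + 1*1 = 4 = chi_rho(e) = 4.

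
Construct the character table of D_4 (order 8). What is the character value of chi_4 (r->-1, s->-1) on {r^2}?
Conjugacy classes: {e} of size 1, {r^2} of size 1, {r^1, r^3} of size 2, {s, sr^2, ...} of size 2, {sr, sr^3, ...} of size 2.
Character table:
  irrep \ class              {e} (size 1)  {r^2} (size 1)  {r^1, r^3} (size 2)  {s, sr^2, ...} (size 2)  {sr, sr^3, ...} (size 2)
  chi_1 (triv)               1             1               1                    1                        1                       
  chi_2 (sign: r->1, s->-1)  1             1               1                    -1                       -1                      
  chi_3 (r->-1, s->1)        1             1               -1                   1                        -1                      
  chi_4 (r->-1, s->-1)       1             1               -1                   -1                       1                       
  chi_5 (2d, j=1)            2             -2              0                    0                        0                       

Spot check: chi_4 (r->-1, s->-1) on {r^2} = 1.

Why: D_4 has order 2*4 = 8 with 5 conjugacy classes, hence 5 irreducibles. Sum of squared dims 1 + 1 + 1 + 1 + 4 = 8 = |G|. Linear characters come from the abelianisation; the 2-dimensional irreps have character r^k -> 2*cos(2*pi*j*k/4), reflections -> 0.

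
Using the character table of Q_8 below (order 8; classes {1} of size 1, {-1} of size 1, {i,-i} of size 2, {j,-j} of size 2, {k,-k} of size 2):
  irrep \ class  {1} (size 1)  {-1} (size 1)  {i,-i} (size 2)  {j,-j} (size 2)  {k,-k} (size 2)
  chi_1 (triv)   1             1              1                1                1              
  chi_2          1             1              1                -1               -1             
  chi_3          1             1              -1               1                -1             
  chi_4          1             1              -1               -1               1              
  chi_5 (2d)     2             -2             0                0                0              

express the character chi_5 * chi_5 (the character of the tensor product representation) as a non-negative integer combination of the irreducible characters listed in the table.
chi_5 tensor chi_5 = chi_1 + chi_2 + chi_3 + chi_4 (all other irreducibles have multiplicity 0).

Explanation: The character of a tensor product is the pointwise product (chi_5 * chi_5)(C) = chi_5(C) * chi_5(C):
  {1}: (2)*(2), {-1}: (-2)*(-2), {i,-i}: (0)*(0), {j,-j}: (0)*(0), {k,-k}: (0)*(0)
so (chi_5 * chi_5) takes values
  {1} -> 4, {-1} -> 4, {i,-i} -> 0, {j,-j} -> 0, {k,-k} -> 0.
Now take the inner product of this character with each irreducible chi from the table, <chi_5*chi_5, chi> = (1/8) sum_C |C| (chi_5*chi_5)(C) conj(chi(C)):
  <chi_5*chi_5, chi_1> = (1/8)[1*(4)*conj(1) + 1*(4)*conj(1) + 2*(0)*conj(1) + 2*(0)*conj(1) + 2*(0)*conj(1)]
      = (1/8)[(4) + (4) + (0) + (0) + (0)] = 8/8 = 1
  <chi_5*chi_5, chi_2> = (1/8)[1*(4)*conj(1) + 1*(4)*conj(1) + 2*(0)*conj(1) + 2*(0)*conj(-1) + 2*(0)*conj(-1)]
      = (1/8)[(4) + (4) + (0) + (0) + (0)] = 8/8 = 1
  <chi_5*chi_5, chi_3> = (1/8)[1*(4)*conj(1) + 1*(4)*conj(1) + 2*(0)*conj(-1) + 2*(0)*conj(1) + 2*(0)*conj(-1)]
      = (1/8)[(4) + (4) + (0) + (0) + (0)] = 8/8 = 1
  <chi_5*chi_5, chi_4> = (1/8)[1*(4)*conj(1) + 1*(4)*conj(1) + 2*(0)*conj(-1) + 2*(0)*conj(-1) + 2*(0)*conj(1)]
      = (1/8)[(4) + (4) + (0) + (0) + (0)] = 8/8 = 1
  <chi_5*chi_5, chi_5> = (1/8)[1*(4)*conj(2) + 1*(4)*conj(-2) + 2*(0)*conj(0) + 2*(0)*conj(0) + 2*(0)*conj(0)]
      = (1/8)[(8) + (-8) + (0) + (0) + (0)] = 0/8 = 0
Hence the multiplicities are chi_1: 1, chi_2: 1, chi_3: 1, chi_4: 1. Dimension check: dim(chi_5)*dim(chi_5) = 2*2 = 4 and sum (mult * dim) = 1*1 + 1*1 + 1*1 + 1*1 = 4.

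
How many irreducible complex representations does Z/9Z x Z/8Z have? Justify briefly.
72

Details: The number of irreducible complex representations of a finite group equals its number of conjugacy classes. Z/9Z x Z/8Z is abelian of order 72, so every element is its own conjugacy class: 72 classes, so Z/9Z x Z/8Z (order 72) has exactly 72 irreducible complex representations.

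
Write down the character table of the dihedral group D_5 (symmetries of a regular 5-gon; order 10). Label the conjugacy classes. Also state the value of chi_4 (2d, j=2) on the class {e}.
Conjugacy classes: {e} of size 1, {r^1, r^4} of size 2, {r^2, r^3} of size 2, {s, sr, ..., sr^4} of size 5.
Character table:
  irrep \ class              {e} (size 1)  {r^1, r^4} (size 2)  {r^2, r^3} (size 2)  {s, sr, ..., sr^4} (size 5)
  chi_1 (triv)               1             1                    1                    1                          
  chi_2 (sign: r->1, s->-1)  1             1                    1                    -1                         
  chi_3 (2d, j=1)            2             -1/2 + sqrt(5)/2     -sqrt(5)/2 - 1/2     0                          
  chi_4 (2d, j=2)            2             -sqrt(5)/2 - 1/2     -1/2 + sqrt(5)/2     0                          

Spot check: chi_4 (2d, j=2) on {e} = 2.

Justification: D_5 has order 2*5 = 10 with 4 conjugacy classes, hence 4 irreducibles. Sum of squared dims 1 + 1 + 4 + 4 = 10 = |G|. Linear characters come from the abelianisation; the 2-dimensional irreps have character r^k -> 2*cos(2*pi*j*k/5), reflections -> 0.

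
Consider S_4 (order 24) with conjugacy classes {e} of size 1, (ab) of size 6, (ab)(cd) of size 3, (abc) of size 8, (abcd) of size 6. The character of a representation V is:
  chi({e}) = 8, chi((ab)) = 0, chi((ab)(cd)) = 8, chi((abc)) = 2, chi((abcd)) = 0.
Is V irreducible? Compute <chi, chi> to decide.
Not irreducible (reducible): <chi, chi> = 12 > 1.

Solution. <chi, chi> = (1/|G|) sum_C |C| * |chi(C)|^2 = (1/24)[1*|8|^2 + 6*|0|^2 + 3*|8|^2 + 8*|2|^2 + 6*|0|^2]
  = (1/24)[(64) + (0) + (192) + (32) + (0)] = 288/24 = 12.
A character is irreducible iff <chi, chi> = 1, so this representation is reducible.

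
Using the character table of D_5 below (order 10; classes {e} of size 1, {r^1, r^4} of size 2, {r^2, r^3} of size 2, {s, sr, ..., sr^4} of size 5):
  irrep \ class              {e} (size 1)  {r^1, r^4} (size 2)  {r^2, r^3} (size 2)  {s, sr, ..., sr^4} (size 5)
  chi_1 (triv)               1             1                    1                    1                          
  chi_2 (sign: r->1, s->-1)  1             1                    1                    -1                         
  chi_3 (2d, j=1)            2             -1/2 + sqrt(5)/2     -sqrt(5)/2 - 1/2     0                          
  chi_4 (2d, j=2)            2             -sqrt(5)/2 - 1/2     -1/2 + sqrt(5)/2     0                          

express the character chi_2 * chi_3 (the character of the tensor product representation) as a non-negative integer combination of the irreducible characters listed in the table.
chi_2 tensor chi_3 = chi_3 (all other irreducibles have multiplicity 0).

Derivation: The character of a tensor product is the pointwise product (chi_2 * chi_3)(C) = chi_2(C) * chi_3(C):
  {e}: (1)*(2), {r^1, r^4}: (1)*(-1/2 + sqrt(5)/2), {r^2, r^3}: (1)*(-sqrt(5)/2 - 1/2), {s, sr, ..., sr^4}: (-1)*(0)
so (chi_2 * chi_3) takes values
  {e} -> 2, {r^1, r^4} -> -1/2 + sqrt(5)/2, {r^2, r^3} -> -sqrt(5)/2 - 1/2, {s, sr, ..., sr^4} -> 0.
Now take the inner product of this character with each irreducible chi from the table, <chi_2*chi_3, chi> = (1/10) sum_C |C| (chi_2*chi_3)(C) conj(chi(C)):
  <chi_2*chi_3, chi_1> = (1/10)[1*(2)*conj(1) + 2*(-1/2 + sqrt(5)/2)*conj(1) + 2*(-sqrt(5)/2 - 1/2)*conj(1) + 5*(0)*conj(1)]
      = (1/10)[(2) + (-1 + sqrt(5)) + (-sqrt(5) - 1) + (0)] = 0/10 = 0
  <chi_2*chi_3, chi_2> = (1/10)[1*(2)*conj(1) + 2*(-1/2 + sqrt(5)/2)*conj(1) + 2*(-sqrt(5)/2 - 1/2)*conj(1) + 5*(0)*conj(-1)]
      = (1/10)[(2) + (-1 + sqrt(5)) + (-sqrt(5) - 1) + (0)] = 0/10 = 0
  <chi_2*chi_3, chi_3> = (1/10)[1*(2)*conj(2) + 2*(-1/2 + sqrt(5)/2)*conj(-1/2 + sqrt(5)/2) + 2*(-sqrt(5)/2 - 1/2)*conj(-sqrt(5)/2 - 1/2) + 5*(0)*conj(0)]
      = (1/10)[(4) + (3 - sqrt(5)) + (sqrt(5) + 3) + (0)] = 10/10 = 1
  <chi_2*chi_3, chi_4> = (1/10)[1*(2)*conj(2) + 2*(-1/2 + sqrt(5)/2)*conj(-sqrt(5)/2 - 1/2) + 2*(-sqrt(5)/2 - 1/2)*conj(-1/2 + sqrt(5)/2) + 5*(0)*conj(0)]
      = (1/10)[(4) + (-2) + (-2) + (0)] = 0/10 = 0
Hence the multiplicities are chi_3: 1. Dimension check: dim(chi_2)*dim(chi_3) = 1*2 = 2 and sum (mult * dim) = 1*2 = 2.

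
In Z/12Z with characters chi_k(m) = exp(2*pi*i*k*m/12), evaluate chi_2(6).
chi_2(6) = zeta_12^12 = 1

Solution. chi_2(6) = zeta_12^(2*6) = zeta_12^12. Since zeta_12^12 = 1, this equals zeta_12^0 = exp(2*pi*i*0/12) = 1.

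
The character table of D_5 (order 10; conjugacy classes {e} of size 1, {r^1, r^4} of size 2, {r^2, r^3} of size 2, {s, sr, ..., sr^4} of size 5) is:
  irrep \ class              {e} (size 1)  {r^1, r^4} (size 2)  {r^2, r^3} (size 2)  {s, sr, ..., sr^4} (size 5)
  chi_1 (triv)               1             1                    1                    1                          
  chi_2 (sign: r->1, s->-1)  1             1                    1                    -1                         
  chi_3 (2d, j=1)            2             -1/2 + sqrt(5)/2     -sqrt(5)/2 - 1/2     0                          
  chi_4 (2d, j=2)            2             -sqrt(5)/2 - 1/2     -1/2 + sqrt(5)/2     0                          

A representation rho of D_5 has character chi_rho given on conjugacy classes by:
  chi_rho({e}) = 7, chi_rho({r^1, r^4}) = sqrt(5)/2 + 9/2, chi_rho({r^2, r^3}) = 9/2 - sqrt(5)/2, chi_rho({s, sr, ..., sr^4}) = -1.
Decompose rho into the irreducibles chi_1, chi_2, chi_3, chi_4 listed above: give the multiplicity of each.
Multiplicities: chi_1: 2, chi_2: 3, chi_3: 1, chi_4: 0.

Why: Use <chi_rho, chi> = (1/|G|) sum_C |C| * chi_rho(C) * conj(chi(C)) with |G| = 10 for each irreducible chi in the table:
  <chi_rho, chi_1> = (1/10)[1*(7)*conj(1) + 2*(sqrt(5)/2 + 9/2)*conj(1) + 2*(9/2 - sqrt(5)/2)*conj(1) + 5*(-1)*conj(1)]
      = (1/10)[(7) + (sqrt(5) + 9) + (9 - sqrt(5)) + (-5)] = 20/10 = 2
  <chi_rho, chi_2> = (1/10)[1*(7)*conj(1) + 2*(sqrt(5)/2 + 9/2)*conj(1) + 2*(9/2 - sqrt(5)/2)*conj(1) + 5*(-1)*conj(-1)]
      = (1/10)[(7) + (sqrt(5) + 9) + (9 - sqrt(5)) + (5)] = 30/10 = 3
  <chi_rho, chi_3> = (1/10)[1*(7)*conj(2) + 2*(sqrt(5)/2 + 9/2)*conj(-1/2 + sqrt(5)/2) + 2*(9/2 - sqrt(5)/2)*conj(-sqrt(5)/2 - 1/2) + 5*(-1)*conj(0)]
      = (1/10)[(14) + (-2 + 4*sqrt(5)) + (-4*sqrt(5) - 2) + (0)] = 10/10 = 1
  <chi_rho, chi_4> = (1/10)[1*(7)*conj(2) + 2*(sqrt(5)/2 + 9/2)*conj(-sqrt(5)/2 - 1/2) + 2*(9/2 - sqrt(5)/2)*conj(-1/2 + sqrt(5)/2) + 5*(-1)*conj(0)]
      = (1/10)[(14) + (-5*sqrt(5) - 7) + (-7 + 5*sqrt(5)) + (0)] = 0/10 = 0
Dimension check: dim(rho) = sum (mult * dim) = 2*1 + 3*1 + 1*2 + 0*2 = 7 = chi_rho(e) = 7.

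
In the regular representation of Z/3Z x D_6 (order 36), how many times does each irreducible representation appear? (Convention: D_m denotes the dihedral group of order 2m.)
Each irreducible V_i of dimension d_i appears with multiplicity d_i, i.e. rho_reg = (direct sum over all irreducibles V_i) d_i V_i. The irreducible dimensions for Z/3Z x D_6 are 1, 1, 1, 1, 1, 1, 1, 1, 1, 1, 1, 1, 2, 2, 2, 2, 2, 2: 12 irreducibles of dimension 1, each with multiplicity 1; 6 irreducibles of dimension 2, each with multiplicity 2. Total dimension 12*1*1 + 6*2*2 = 36 = |G|.

Justification: General theorem: in the regular representation of a finite group G, each irreducible appears with multiplicity equal to its dimension. Check: dim(rho_reg) = sum d_i^2 = 1 + 1 + 1 + 1 + 1 + 1 + 1 + 1 + 1 + 1 + 1 + 1 + 4 + 4 + 4 + 4 + 4 + 4 = 36 = |G|.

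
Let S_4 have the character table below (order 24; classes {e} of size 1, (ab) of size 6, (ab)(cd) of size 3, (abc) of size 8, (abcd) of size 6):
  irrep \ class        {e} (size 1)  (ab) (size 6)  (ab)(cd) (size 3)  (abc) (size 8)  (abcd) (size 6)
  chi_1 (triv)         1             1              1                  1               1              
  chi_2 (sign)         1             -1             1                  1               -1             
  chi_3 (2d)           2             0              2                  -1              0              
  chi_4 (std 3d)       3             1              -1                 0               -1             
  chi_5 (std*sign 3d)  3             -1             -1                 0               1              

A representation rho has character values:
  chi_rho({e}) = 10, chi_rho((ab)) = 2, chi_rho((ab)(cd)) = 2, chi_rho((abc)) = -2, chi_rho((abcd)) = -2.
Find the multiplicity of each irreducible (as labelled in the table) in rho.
Multiplicities: chi_1: 0, chi_2: 0, chi_3: 2, chi_4: 2, chi_5: 0.

Derivation: Use <chi_rho, chi> = (1/|G|) sum_C |C| * chi_rho(C) * conj(chi(C)) with |G| = 24 for each irreducible chi in the table:
  <chi_rho, chi_1> = (1/24)[1*(10)*conj(1) + 6*(2)*conj(1) + 3*(2)*conj(1) + 8*(-2)*conj(1) + 6*(-2)*conj(1)]
      = (1/24)[(10) + (12) + (6) + (-16) + (-12)] = 0/24 = 0
  <chi_rho, chi_2> = (1/24)[1*(10)*conj(1) + 6*(2)*conj(-1) + 3*(2)*conj(1) + 8*(-2)*conj(1) + 6*(-2)*conj(-1)]
      = (1/24)[(10) + (-12) + (6) + (-16) + (12)] = 0/24 = 0
  <chi_rho, chi_3> = (1/24)[1*(10)*conj(2) + 6*(2)*conj(0) + 3*(2)*conj(2) + 8*(-2)*conj(-1) + 6*(-2)*conj(0)]
      = (1/24)[(20) + (0) + (12) + (16) + (0)] = 48/24 = 2
  <chi_rho, chi_4> = (1/24)[1*(10)*conj(3) + 6*(2)*conj(1) + 3*(2)*conj(-1) + 8*(-2)*conj(0) + 6*(-2)*conj(-1)]
      = (1/24)[(30) + (12) + (-6) + (0) + (12)] = 48/24 = 2
  <chi_rho, chi_5> = (1/24)[1*(10)*conj(3) + 6*(2)*conj(-1) + 3*(2)*conj(-1) + 8*(-2)*conj(0) + 6*(-2)*conj(1)]
      = (1/24)[(30) + (-12) + (-6) + (0) + (-12)] = 0/24 = 0
Dimension check: dim(rho) = sum (mult * dim) = 0*1 + 0*1 + 2*2 + 2*3 + 0*3 = 10 = chi_rho(e) = 10.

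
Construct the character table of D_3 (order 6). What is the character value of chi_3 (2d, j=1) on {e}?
Conjugacy classes: {e} of size 1, {r^1, r^2} of size 2, {s, sr, ..., sr^2} of size 3.
Character table:
  irrep \ class              {e} (size 1)  {r^1, r^2} (size 2)  {s, sr, ..., sr^2} (size 3)
  chi_1 (triv)               1             1                    1                          
  chi_2 (sign: r->1, s->-1)  1             1                    -1                         
  chi_3 (2d, j=1)            2             -1                   0                          

Spot check: chi_3 (2d, j=1) on {e} = 2.

Reasoning: D_3 has order 2*3 = 6 with 3 conjugacy classes, hence 3 irreducibles. Sum of squared dims 1 + 1 + 4 = 6 = |G|. Linear characters come from the abelianisation; the 2-dimensional irreps have character r^k -> 2*cos(2*pi*j*k/3), reflections -> 0.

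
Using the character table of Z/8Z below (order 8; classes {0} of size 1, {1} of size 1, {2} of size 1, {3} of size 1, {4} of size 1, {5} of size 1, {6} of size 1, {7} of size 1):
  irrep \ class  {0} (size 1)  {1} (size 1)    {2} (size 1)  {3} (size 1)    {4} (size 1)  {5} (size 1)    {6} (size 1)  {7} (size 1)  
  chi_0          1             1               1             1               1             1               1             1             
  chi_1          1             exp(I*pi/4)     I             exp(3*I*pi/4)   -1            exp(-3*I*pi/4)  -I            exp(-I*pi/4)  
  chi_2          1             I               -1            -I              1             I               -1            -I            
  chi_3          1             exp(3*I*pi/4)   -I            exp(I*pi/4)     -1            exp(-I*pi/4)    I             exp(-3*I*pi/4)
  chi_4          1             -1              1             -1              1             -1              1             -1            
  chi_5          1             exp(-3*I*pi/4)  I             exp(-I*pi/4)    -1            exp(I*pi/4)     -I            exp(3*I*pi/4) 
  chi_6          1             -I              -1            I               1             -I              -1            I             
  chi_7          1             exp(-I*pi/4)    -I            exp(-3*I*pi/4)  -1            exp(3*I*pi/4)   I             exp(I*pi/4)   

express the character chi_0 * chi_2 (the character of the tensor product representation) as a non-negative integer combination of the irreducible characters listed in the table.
chi_0 tensor chi_2 = chi_2 (all other irreducibles have multiplicity 0).

Solution. The character of a tensor product is the pointwise product (chi_0 * chi_2)(C) = chi_0(C) * chi_2(C):
  {0}: (1)*(1), {1}: (1)*(I), {2}: (1)*(-1), {3}: (1)*(-I), {4}: (1)*(1), {5}: (1)*(I), {6}: (1)*(-1), {7}: (1)*(-I)
so (chi_0 * chi_2) takes values
  {0} -> 1, {1} -> I, {2} -> -1, {3} -> -I, {4} -> 1, {5} -> I, {6} -> -1, {7} -> -I.
Now take the inner product of this character with each irreducible chi from the table, <chi_0*chi_2, chi> = (1/8) sum_C |C| (chi_0*chi_2)(C) conj(chi(C)):
  <chi_0*chi_2, chi_0> = (1/8)[1*(1)*conj(1) + 1*(I)*conj(1) + 1*(-1)*conj(1) + 1*(-I)*conj(1) + 1*(1)*conj(1) + 1*(I)*conj(1) + 1*(-1)*conj(1) + 1*(-I)*conj(1)]
      = (1/8)[(1) + (I) + (-1) + (-I) + (1) + (I) + (-1) + (-I)] = 0/8 = 0
  <chi_0*chi_2, chi_1> = (1/8)[1*(1)*conj(1) + 1*(I)*conj(exp(I*pi/4)) + 1*(-1)*conj(I) + 1*(-I)*conj(exp(3*I*pi/4)) + 1*(1)*conj(-1) + 1*(I)*conj(exp(-3*I*pi/4)) + 1*(-1)*conj(-I) + 1*(-I)*conj(exp(-I*pi/4))]
      = (1/8)[(1) + (exp(I*pi/4)) + (I) + (-exp(-I*pi/4)) + (-1) + (exp(-3*I*pi/4)) + (-I) + (-exp(3*I*pi/4))] = 0/8 = 0
  <chi_0*chi_2, chi_2> = (1/8)[1*(1)*conj(1) + 1*(I)*conj(I) + 1*(-1)*conj(-1) + 1*(-I)*conj(-I) + 1*(1)*conj(1) + 1*(I)*conj(I) + 1*(-1)*conj(-1) + 1*(-I)*conj(-I)]
      = (1/8)[(1) + (1) + (1) + (1) + (1) + (1) + (1) + (1)] = 8/8 = 1
  <chi_0*chi_2, chi_3> = (1/8)[1*(1)*conj(1) + 1*(I)*conj(exp(3*I*pi/4)) + 1*(-1)*conj(-I) + 1*(-I)*conj(exp(I*pi/4)) + 1*(1)*conj(-1) + 1*(I)*conj(exp(-I*pi/4)) + 1*(-1)*conj(I) + 1*(-I)*conj(exp(-3*I*pi/4))]
      = (1/8)[(1) + (exp(-I*pi/4)) + (-I) + (-exp(I*pi/4)) + (-1) + (exp(3*I*pi/4)) + (I) + (-exp(-3*I*pi/4))] = 0/8 = 0
  <chi_0*chi_2, chi_4> = (1/8)[1*(1)*conj(1) + 1*(I)*conj(-1) + 1*(-1)*conj(1) + 1*(-I)*conj(-1) + 1*(1)*conj(1) + 1*(I)*conj(-1) + 1*(-1)*conj(1) + 1*(-I)*conj(-1)]
      = (1/8)[(1) + (-I) + (-1) + (I) + (1) + (-I) + (-1) + (I)] = 0/8 = 0
  <chi_0*chi_2, chi_5> = (1/8)[1*(1)*conj(1) + 1*(I)*conj(exp(-3*I*pi/4)) + 1*(-1)*conj(I) + 1*(-I)*conj(exp(-I*pi/4)) + 1*(1)*conj(-1) + 1*(I)*conj(exp(I*pi/4)) + 1*(-1)*conj(-I) + 1*(-I)*conj(exp(3*I*pi/4))]
      = (1/8)[(1) + (exp(-3*I*pi/4)) + (I) + (-exp(3*I*pi/4)) + (-1) + (exp(I*pi/4)) + (-I) + (-exp(-I*pi/4))] = 0/8 = 0
  <chi_0*chi_2, chi_6> = (1/8)[1*(1)*conj(1) + 1*(I)*conj(-I) + 1*(-1)*conj(-1) + 1*(-I)*conj(I) + 1*(1)*conj(1) + 1*(I)*conj(-I) + 1*(-1)*conj(-1) + 1*(-I)*conj(I)]
      = (1/8)[(1) + (-1) + (1) + (-1) + (1) + (-1) + (1) + (-1)] = 0/8 = 0
  <chi_0*chi_2, chi_7> = (1/8)[1*(1)*conj(1) + 1*(I)*conj(exp(-I*pi/4)) + 1*(-1)*conj(-I) + 1*(-I)*conj(exp(-3*I*pi/4)) + 1*(1)*conj(-1) + 1*(I)*conj(exp(3*I*pi/4)) + 1*(-1)*conj(I) + 1*(-I)*conj(exp(I*pi/4))]
      = (1/8)[(1) + (exp(3*I*pi/4)) + (-I) + (-exp(-3*I*pi/4)) + (-1) + (exp(-I*pi/4)) + (I) + (-exp(I*pi/4))] = 0/8 = 0
(Exp terms are combined using exp(i*s)*conj(exp(i*t)) = exp(i*(s-t)), and sums of them are collapsed using the identity that for every m > 1 the m distinct m-th roots of unity sum to 0, e.g. 1 + exp(2*I*pi/3) + exp(-2*I*pi/3) = 0.)
Hence the multiplicities are chi_2: 1. Dimension check: dim(chi_0)*dim(chi_2) = 1*1 = 1 and sum (mult * dim) = 1*1 = 1.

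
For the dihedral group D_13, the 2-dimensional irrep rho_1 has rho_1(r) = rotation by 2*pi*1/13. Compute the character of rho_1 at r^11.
chi_{rho_1}(r^11) = 2*cos(2*pi*1*11/13) = 2*cos(4*pi/13)

Justification: rho_1(r^11) is rotation by angle 2*pi*1*11/13, whose trace is 2*cos(2*pi*1*11/13) = 2*cos(4*pi/13).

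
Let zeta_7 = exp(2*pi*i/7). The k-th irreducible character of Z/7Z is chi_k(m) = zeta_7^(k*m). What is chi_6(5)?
chi_6(5) = zeta_7^30 = exp(4*I*pi/7)

Explanation: chi_6(5) = zeta_7^(6*5) = zeta_7^30. Since zeta_7^7 = 1, this equals zeta_7^2 = exp(2*pi*i*2/7) = exp(4*I*pi/7).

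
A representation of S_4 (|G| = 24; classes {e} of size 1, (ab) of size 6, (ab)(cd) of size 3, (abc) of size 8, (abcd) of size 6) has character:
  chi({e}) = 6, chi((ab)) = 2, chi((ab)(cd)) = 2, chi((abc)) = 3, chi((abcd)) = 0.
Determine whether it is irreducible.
Not irreducible (reducible): <chi, chi> = 6 > 1.

Why: <chi, chi> = (1/|G|) sum_C |C| * |chi(C)|^2 = (1/24)[1*|6|^2 + 6*|2|^2 + 3*|2|^2 + 8*|3|^2 + 6*|0|^2]
  = (1/24)[(36) + (24) + (12) + (72) + (0)] = 144/24 = 6.
A character is irreducible iff <chi, chi> = 1, so this representation is reducible.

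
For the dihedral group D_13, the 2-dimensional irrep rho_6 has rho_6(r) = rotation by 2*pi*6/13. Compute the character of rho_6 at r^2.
chi_{rho_6}(r^2) = 2*cos(2*pi*6*2/13) = 2*cos(2*pi/13)

Proof sketch: rho_6(r^2) is rotation by angle 2*pi*6*2/13, whose trace is 2*cos(2*pi*6*2/13) = 2*cos(2*pi/13).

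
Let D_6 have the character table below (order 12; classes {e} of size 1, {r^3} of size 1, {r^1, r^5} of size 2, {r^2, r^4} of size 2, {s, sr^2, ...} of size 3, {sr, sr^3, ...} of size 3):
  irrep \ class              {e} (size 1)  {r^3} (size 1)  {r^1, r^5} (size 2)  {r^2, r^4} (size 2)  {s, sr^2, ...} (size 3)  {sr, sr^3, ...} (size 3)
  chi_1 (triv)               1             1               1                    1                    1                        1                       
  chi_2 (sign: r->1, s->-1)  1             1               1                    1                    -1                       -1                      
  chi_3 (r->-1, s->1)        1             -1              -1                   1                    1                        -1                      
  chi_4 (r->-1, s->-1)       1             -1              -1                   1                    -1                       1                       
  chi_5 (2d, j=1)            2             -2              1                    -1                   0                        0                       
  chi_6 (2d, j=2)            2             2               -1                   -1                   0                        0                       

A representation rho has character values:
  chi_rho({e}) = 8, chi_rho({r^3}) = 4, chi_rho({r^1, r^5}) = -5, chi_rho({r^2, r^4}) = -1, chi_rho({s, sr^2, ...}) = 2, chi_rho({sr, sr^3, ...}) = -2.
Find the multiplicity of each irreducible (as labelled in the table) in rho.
Multiplicities: chi_1: 0, chi_2: 0, chi_3: 2, chi_4: 0, chi_5: 0, chi_6: 3.

Use <chi_rho, chi> = (1/|G|) sum_C |C| * chi_rho(C) * conj(chi(C)) with |G| = 12 for each irreducible chi in the table:
  <chi_rho, chi_1> = (1/12)[1*(8)*conj(1) + 1*(4)*conj(1) + 2*(-5)*conj(1) + 2*(-1)*conj(1) + 3*(2)*conj(1) + 3*(-2)*conj(1)]
      = (1/12)[(8) + (4) + (-10) + (-2) + (6) + (-6)] = 0/12 = 0
  <chi_rho, chi_2> = (1/12)[1*(8)*conj(1) + 1*(4)*conj(1) + 2*(-5)*conj(1) + 2*(-1)*conj(1) + 3*(2)*conj(-1) + 3*(-2)*conj(-1)]
      = (1/12)[(8) + (4) + (-10) + (-2) + (-6) + (6)] = 0/12 = 0
  <chi_rho, chi_3> = (1/12)[1*(8)*conj(1) + 1*(4)*conj(-1) + 2*(-5)*conj(-1) + 2*(-1)*conj(1) + 3*(2)*conj(1) + 3*(-2)*conj(-1)]
      = (1/12)[(8) + (-4) + (10) + (-2) + (6) + (6)] = 24/12 = 2
  <chi_rho, chi_4> = (1/12)[1*(8)*conj(1) + 1*(4)*conj(-1) + 2*(-5)*conj(-1) + 2*(-1)*conj(1) + 3*(2)*conj(-1) + 3*(-2)*conj(1)]
      = (1/12)[(8) + (-4) + (10) + (-2) + (-6) + (-6)] = 0/12 = 0
  <chi_rho, chi_5> = (1/12)[1*(8)*conj(2) + 1*(4)*conj(-2) + 2*(-5)*conj(1) + 2*(-1)*conj(-1) + 3*(2)*conj(0) + 3*(-2)*conj(0)]
      = (1/12)[(16) + (-8) + (-10) + (2) + (0) + (0)] = 0/12 = 0
  <chi_rho, chi_6> = (1/12)[1*(8)*conj(2) + 1*(4)*conj(2) + 2*(-5)*conj(-1) + 2*(-1)*conj(-1) + 3*(2)*conj(0) + 3*(-2)*conj(0)]
      = (1/12)[(16) + (8) + (10) + (2) + (0) + (0)] = 36/12 = 3
Dimension check: dim(rho) = sum (mult * dim) = 0*1 + 0*1 + 2*1 + 0*1 + 0*2 + 3*2 = 8 = chi_rho(e) = 8.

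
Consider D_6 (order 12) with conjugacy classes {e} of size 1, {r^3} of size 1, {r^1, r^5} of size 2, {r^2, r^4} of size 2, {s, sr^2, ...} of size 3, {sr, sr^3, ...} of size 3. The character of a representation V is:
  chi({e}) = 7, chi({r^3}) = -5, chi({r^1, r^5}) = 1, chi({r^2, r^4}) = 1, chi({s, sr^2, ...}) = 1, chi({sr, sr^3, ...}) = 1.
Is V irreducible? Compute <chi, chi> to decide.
Not irreducible (reducible): <chi, chi> = 7 > 1.

Proof sketch: <chi, chi> = (1/|G|) sum_C |C| * |chi(C)|^2 = (1/12)[1*|7|^2 + 1*|-5|^2 + 2*|1|^2 + 2*|1|^2 + 3*|1|^2 + 3*|1|^2]
  = (1/12)[(49) + (25) + (2) + (2) + (3) + (3)] = 84/12 = 7.
A character is irreducible iff <chi, chi> = 1, so this representation is reducible.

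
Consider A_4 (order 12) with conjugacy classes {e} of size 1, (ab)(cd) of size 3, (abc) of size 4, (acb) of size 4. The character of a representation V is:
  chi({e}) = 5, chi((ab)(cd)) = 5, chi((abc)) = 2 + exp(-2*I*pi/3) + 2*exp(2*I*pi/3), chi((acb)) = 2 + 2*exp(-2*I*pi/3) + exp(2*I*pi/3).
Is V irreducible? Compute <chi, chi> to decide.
Not irreducible (reducible): <chi, chi> = 9 > 1.

<chi, chi> = (1/|G|) sum_C |C| * |chi(C)|^2 = (1/12)[1*|5|^2 + 3*|5|^2 + 4*|2 + exp(-2*I*pi/3) + 2*exp(2*I*pi/3)|^2 + 4*|2 + 2*exp(-2*I*pi/3) + exp(2*I*pi/3)|^2]
  = (1/12)[(25) + (75) + (4) + (4)] = 108/12 = 9.
(Exp terms are combined using exp(i*s)*conj(exp(i*t)) = exp(i*(s-t)), and sums of them are collapsed using the identity that for every m > 1 the m distinct m-th roots of unity sum to 0, e.g. 1 + exp(2*I*pi/3) + exp(-2*I*pi/3) = 0.)
A character is irreducible iff <chi, chi> = 1, so this representation is reducible.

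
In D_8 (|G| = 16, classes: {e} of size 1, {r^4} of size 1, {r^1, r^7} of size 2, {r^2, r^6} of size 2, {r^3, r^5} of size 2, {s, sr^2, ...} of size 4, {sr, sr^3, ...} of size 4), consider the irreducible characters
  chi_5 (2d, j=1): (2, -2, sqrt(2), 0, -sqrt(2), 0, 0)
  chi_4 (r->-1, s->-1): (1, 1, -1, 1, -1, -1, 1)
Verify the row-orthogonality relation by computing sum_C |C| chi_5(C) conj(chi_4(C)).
Sum = 0; so <chi_5, chi_4> = 0 (distinct irreducibles are orthogonal).

Argument: Compute term by term over conjugacy classes (|C| * chi_5(C) * conj(chi_4(C))):
  1*(2)*conj(1) + 1*(-2)*conj(1) + 2*(sqrt(2))*conj(-1) + 2*(0)*conj(1) + 2*(-sqrt(2))*conj(-1) + 4*(0)*conj(-1) + 4*(0)*conj(1)
  = (2) + (-2) + (-2*sqrt(2)) + (0) + (2*sqrt(2)) + (0) + (0)
  = 0.
Dividing by |G| = 16 gives 0/16 = 0, matching the row-orthogonality relation <chi_5, chi_4> = [chi_5 = chi_4].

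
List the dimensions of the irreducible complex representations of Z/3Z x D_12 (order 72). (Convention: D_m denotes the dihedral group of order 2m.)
Dimensions: 1, 1, 1, 1, 1, 1, 1, 1, 1, 1, 1, 1, 2, 2, 2, 2, 2, 2, 2, 2, 2, 2, 2, 2, 2, 2, 2

Solution. There are 27 irreducibles (= number of conjugacy classes). Their dimensions d_i satisfy sum d_i^2 = |G| = 72: 1 + 1 + 1 + 1 + 1 + 1 + 1 + 1 + 1 + 1 + 1 + 1 + 4 + 4 + 4 + 4 + 4 + 4 + 4 + 4 + 4 + 4 + 4 + 4 + 4 + 4 + 4 = 72. (For the product with Z/3Z: each of the 3 1-dim characters of Z/3Z tensors with each irrep of D_12, giving 3 copies of each D_12-dimension.)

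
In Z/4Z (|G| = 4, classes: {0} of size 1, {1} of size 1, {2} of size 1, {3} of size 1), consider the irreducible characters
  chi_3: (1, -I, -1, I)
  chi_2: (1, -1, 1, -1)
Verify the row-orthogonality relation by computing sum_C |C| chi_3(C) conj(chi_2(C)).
Sum = 0; so <chi_3, chi_2> = 0 (distinct irreducibles are orthogonal).

Compute term by term over conjugacy classes (|C| * chi_3(C) * conj(chi_2(C))):
  1*(1)*conj(1) + 1*(-I)*conj(-1) + 1*(-1)*conj(1) + 1*(I)*conj(-1)
  = (1) + (I) + (-1) + (-I)
  = 0.
(Exp terms are combined using exp(i*s)*conj(exp(i*t)) = exp(i*(s-t)), and sums of them are collapsed using the identity that for every m > 1 the m distinct m-th roots of unity sum to 0, e.g. 1 + exp(2*I*pi/3) + exp(-2*I*pi/3) = 0.)
Dividing by |G| = 4 gives 0/4 = 0, matching the row-orthogonality relation <chi_3, chi_2> = [chi_3 = chi_2].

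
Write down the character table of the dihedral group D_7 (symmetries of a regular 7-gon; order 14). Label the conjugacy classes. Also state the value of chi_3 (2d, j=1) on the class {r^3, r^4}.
Conjugacy classes: {e} of size 1, {r^1, r^6} of size 2, {r^2, r^5} of size 2, {r^3, r^4} of size 2, {s, sr, ..., sr^6} of size 7.
Character table:
  irrep \ class              {e} (size 1)  {r^1, r^6} (size 2)  {r^2, r^5} (size 2)  {r^3, r^4} (size 2)  {s, sr, ..., sr^6} (size 7)
  chi_1 (triv)               1             1                    1                    1                    1                          
  chi_2 (sign: r->1, s->-1)  1             1                    1                    1                    -1                         
  chi_3 (2d, j=1)            2             2*cos(2*pi/7)        -2*cos(3*pi/7)       -2*cos(pi/7)         0                          
  chi_4 (2d, j=2)            2             -2*cos(3*pi/7)       -2*cos(pi/7)         2*cos(2*pi/7)        0                          
  chi_5 (2d, j=3)            2             -2*cos(pi/7)         2*cos(2*pi/7)        -2*cos(3*pi/7)       0                          

Spot check: chi_3 (2d, j=1) on {r^3, r^4} = -2*cos(pi/7).

Solution. D_7 has order 2*7 = 14 with 5 conjugacy classes, hence 5 irreducibles. Sum of squared dims 1 + 1 + 4 + 4 + 4 = 14 = |G|. Linear characters come from the abelianisation; the 2-dimensional irreps have character r^k -> 2*cos(2*pi*j*k/7), reflections -> 0.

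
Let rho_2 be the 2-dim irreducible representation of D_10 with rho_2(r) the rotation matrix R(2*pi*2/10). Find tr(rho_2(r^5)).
chi_{rho_2}(r^5) = 2*cos(2*pi*2*5/10) = 2

Justification: rho_2(r^5) is rotation by angle 2*pi*2*5/10, whose trace is 2*cos(2*pi*2*5/10) = 2.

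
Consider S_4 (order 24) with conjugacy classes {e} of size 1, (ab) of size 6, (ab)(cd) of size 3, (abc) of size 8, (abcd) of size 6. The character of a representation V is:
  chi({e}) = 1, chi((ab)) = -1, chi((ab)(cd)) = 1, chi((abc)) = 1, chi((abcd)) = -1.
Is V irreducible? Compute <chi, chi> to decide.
Irreducible: <chi, chi> = 1.

Argument: <chi, chi> = (1/|G|) sum_C |C| * |chi(C)|^2 = (1/24)[1*|1|^2 + 6*|-1|^2 + 3*|1|^2 + 8*|1|^2 + 6*|-1|^2]
  = (1/24)[(1) + (6) + (3) + (8) + (6)] = 24/24 = 1.
A character is irreducible iff <chi, chi> = 1, so this representation is irreducible.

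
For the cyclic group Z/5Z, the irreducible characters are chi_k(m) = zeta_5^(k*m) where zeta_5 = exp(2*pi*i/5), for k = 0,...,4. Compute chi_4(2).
chi_4(2) = zeta_5^8 = exp(-4*I*pi/5)

Why: chi_4(2) = zeta_5^(4*2) = zeta_5^8. Since zeta_5^5 = 1, this equals zeta_5^3 = exp(2*pi*i*3/5) = exp(-4*I*pi/5).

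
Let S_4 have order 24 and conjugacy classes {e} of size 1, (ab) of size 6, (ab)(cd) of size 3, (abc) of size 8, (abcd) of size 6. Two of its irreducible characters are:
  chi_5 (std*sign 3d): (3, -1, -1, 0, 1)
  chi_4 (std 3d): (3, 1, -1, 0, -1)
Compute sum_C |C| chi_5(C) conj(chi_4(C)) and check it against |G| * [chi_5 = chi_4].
Sum = 0; so <chi_5, chi_4> = 0 (distinct irreducibles are orthogonal).

Reasoning: Compute term by term over conjugacy classes (|C| * chi_5(C) * conj(chi_4(C))):
  1*(3)*conj(3) + 6*(-1)*conj(1) + 3*(-1)*conj(-1) + 8*(0)*conj(0) + 6*(1)*conj(-1)
  = (9) + (-6) + (3) + (0) + (-6)
  = 0.
Dividing by |G| = 24 gives 0/24 = 0, matching the row-orthogonality relation <chi_5, chi_4> = [chi_5 = chi_4].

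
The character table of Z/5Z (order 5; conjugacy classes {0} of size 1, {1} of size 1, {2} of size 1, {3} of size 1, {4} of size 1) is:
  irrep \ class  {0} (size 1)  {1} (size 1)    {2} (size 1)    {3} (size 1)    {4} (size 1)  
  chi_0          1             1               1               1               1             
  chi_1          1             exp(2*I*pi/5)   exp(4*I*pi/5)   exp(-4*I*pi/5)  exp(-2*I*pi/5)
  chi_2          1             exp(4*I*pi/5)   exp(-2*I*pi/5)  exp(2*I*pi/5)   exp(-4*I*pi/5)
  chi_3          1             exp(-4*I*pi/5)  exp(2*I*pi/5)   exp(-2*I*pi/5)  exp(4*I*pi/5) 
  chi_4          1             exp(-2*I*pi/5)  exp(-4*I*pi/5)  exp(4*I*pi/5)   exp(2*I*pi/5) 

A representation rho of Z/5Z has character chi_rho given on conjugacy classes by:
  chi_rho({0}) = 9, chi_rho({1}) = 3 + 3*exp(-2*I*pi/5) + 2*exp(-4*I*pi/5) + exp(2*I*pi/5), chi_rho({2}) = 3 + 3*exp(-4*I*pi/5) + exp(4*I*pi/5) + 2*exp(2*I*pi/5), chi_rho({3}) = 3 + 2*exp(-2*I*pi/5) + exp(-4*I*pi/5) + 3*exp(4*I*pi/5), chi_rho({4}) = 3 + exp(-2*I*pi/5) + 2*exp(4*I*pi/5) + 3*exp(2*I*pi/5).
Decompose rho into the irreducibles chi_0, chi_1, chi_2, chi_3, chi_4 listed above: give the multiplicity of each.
Multiplicities: chi_0: 3, chi_1: 1, chi_2: 0, chi_3: 2, chi_4: 3.

Justification: Use <chi_rho, chi> = (1/|G|) sum_C |C| * chi_rho(C) * conj(chi(C)) with |G| = 5 for each irreducible chi in the table:
  <chi_rho, chi_0> = (1/5)[1*(9)*conj(1) + 1*(3 + 3*exp(-2*I*pi/5) + 2*exp(-4*I*pi/5) + exp(2*I*pi/5))*conj(1) + 1*(3 + 3*exp(-4*I*pi/5) + exp(4*I*pi/5) + 2*exp(2*I*pi/5))*conj(1) + 1*(3 + 2*exp(-2*I*pi/5) + exp(-4*I*pi/5) + 3*exp(4*I*pi/5))*conj(1) + 1*(3 + exp(-2*I*pi/5) + 2*exp(4*I*pi/5) + 3*exp(2*I*pi/5))*conj(1)]
      = (1/5)[(9) + (3 + 3*exp(-2*I*pi/5) + 2*exp(-4*I*pi/5) + exp(2*I*pi/5)) + (3 + 3*exp(-4*I*pi/5) + exp(4*I*pi/5) + 2*exp(2*I*pi/5)) + (3 + 2*exp(-2*I*pi/5) + exp(-4*I*pi/5) + 3*exp(4*I*pi/5)) + (3 + exp(-2*I*pi/5) + 2*exp(4*I*pi/5) + 3*exp(2*I*pi/5))] = 15/5 = 3
  <chi_rho, chi_1> = (1/5)[1*(9)*conj(1) + 1*(3 + 3*exp(-2*I*pi/5) + 2*exp(-4*I*pi/5) + exp(2*I*pi/5))*conj(exp(2*I*pi/5)) + 1*(3 + 3*exp(-4*I*pi/5) + exp(4*I*pi/5) + 2*exp(2*I*pi/5))*conj(exp(4*I*pi/5)) + 1*(3 + 2*exp(-2*I*pi/5) + exp(-4*I*pi/5) + 3*exp(4*I*pi/5))*conj(exp(-4*I*pi/5)) + 1*(3 + exp(-2*I*pi/5) + 2*exp(4*I*pi/5) + 3*exp(2*I*pi/5))*conj(exp(-2*I*pi/5))]
      = (1/5)[(9) + (1 + 3*exp(-2*I*pi/5) + 3*exp(-4*I*pi/5) + 2*exp(4*I*pi/5)) + (1 + 2*exp(-2*I*pi/5) + 3*exp(-4*I*pi/5) + 3*exp(2*I*pi/5)) + (1 + 3*exp(-2*I*pi/5) + 3*exp(4*I*pi/5) + 2*exp(2*I*pi/5)) + (1 + 2*exp(-4*I*pi/5) + 3*exp(4*I*pi/5) + 3*exp(2*I*pi/5))] = 5/5 = 1
  <chi_rho, chi_2> = (1/5)[1*(9)*conj(1) + 1*(3 + 3*exp(-2*I*pi/5) + 2*exp(-4*I*pi/5) + exp(2*I*pi/5))*conj(exp(4*I*pi/5)) + 1*(3 + 3*exp(-4*I*pi/5) + exp(4*I*pi/5) + 2*exp(2*I*pi/5))*conj(exp(-2*I*pi/5)) + 1*(3 + 2*exp(-2*I*pi/5) + exp(-4*I*pi/5) + 3*exp(4*I*pi/5))*conj(exp(2*I*pi/5)) + 1*(3 + exp(-2*I*pi/5) + 2*exp(4*I*pi/5) + 3*exp(2*I*pi/5))*conj(exp(-4*I*pi/5))]
      = (1/5)[(9) + (3*exp(-4*I*pi/5) + exp(-2*I*pi/5) + 3*exp(4*I*pi/5) + 2*exp(2*I*pi/5)) + (3*exp(-2*I*pi/5) + exp(-4*I*pi/5) + 2*exp(4*I*pi/5) + 3*exp(2*I*pi/5)) + (3*exp(-2*I*pi/5) + 2*exp(-4*I*pi/5) + exp(4*I*pi/5) + 3*exp(2*I*pi/5)) + (2*exp(-2*I*pi/5) + 3*exp(-4*I*pi/5) + exp(2*I*pi/5) + 3*exp(4*I*pi/5))] = 0/5 = 0
  <chi_rho, chi_3> = (1/5)[1*(9)*conj(1) + 1*(3 + 3*exp(-2*I*pi/5) + 2*exp(-4*I*pi/5) + exp(2*I*pi/5))*conj(exp(-4*I*pi/5)) + 1*(3 + 3*exp(-4*I*pi/5) + exp(4*I*pi/5) + 2*exp(2*I*pi/5))*conj(exp(2*I*pi/5)) + 1*(3 + 2*exp(-2*I*pi/5) + exp(-4*I*pi/5) + 3*exp(4*I*pi/5))*conj(exp(-2*I*pi/5)) + 1*(3 + exp(-2*I*pi/5) + 2*exp(4*I*pi/5) + 3*exp(2*I*pi/5))*conj(exp(4*I*pi/5))]
      = (1/5)[(9) + (2 + exp(-4*I*pi/5) + 3*exp(4*I*pi/5) + 3*exp(2*I*pi/5)) + (2 + 3*exp(-2*I*pi/5) + exp(2*I*pi/5) + 3*exp(4*I*pi/5)) + (2 + 3*exp(-4*I*pi/5) + exp(-2*I*pi/5) + 3*exp(2*I*pi/5)) + (2 + 3*exp(-2*I*pi/5) + 3*exp(-4*I*pi/5) + exp(4*I*pi/5))] = 10/5 = 2
  <chi_rho, chi_4> = (1/5)[1*(9)*conj(1) + 1*(3 + 3*exp(-2*I*pi/5) + 2*exp(-4*I*pi/5) + exp(2*I*pi/5))*conj(exp(-2*I*pi/5)) + 1*(3 + 3*exp(-4*I*pi/5) + exp(4*I*pi/5) + 2*exp(2*I*pi/5))*conj(exp(-4*I*pi/5)) + 1*(3 + 2*exp(-2*I*pi/5) + exp(-4*I*pi/5) + 3*exp(4*I*pi/5))*conj(exp(4*I*pi/5)) + 1*(3 + exp(-2*I*pi/5) + 2*exp(4*I*pi/5) + 3*exp(2*I*pi/5))*conj(exp(2*I*pi/5))]
      = (1/5)[(9) + (3 + 2*exp(-2*I*pi/5) + exp(4*I*pi/5) + 3*exp(2*I*pi/5)) + (3 + 2*exp(-4*I*pi/5) + exp(-2*I*pi/5) + 3*exp(4*I*pi/5)) + (3 + 3*exp(-4*I*pi/5) + exp(2*I*pi/5) + 2*exp(4*I*pi/5)) + (3 + 3*exp(-2*I*pi/5) + exp(-4*I*pi/5) + 2*exp(2*I*pi/5))] = 15/5 = 3
(Exp terms are combined using exp(i*s)*conj(exp(i*t)) = exp(i*(s-t)), and sums of them are collapsed using the identity that for every m > 1 the m distinct m-th roots of unity sum to 0, e.g. 1 + exp(2*I*pi/3) + exp(-2*I*pi/3) = 0.)
Dimension check: dim(rho) = sum (mult * dim) = 3*1 + 1*1 + 0*1 + 2*1 + 3*1 = 9 = chi_rho(e) = 9.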